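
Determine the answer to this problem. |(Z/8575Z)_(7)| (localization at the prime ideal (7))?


7-primary part: 8575=7^3*25
Size=7^3=343


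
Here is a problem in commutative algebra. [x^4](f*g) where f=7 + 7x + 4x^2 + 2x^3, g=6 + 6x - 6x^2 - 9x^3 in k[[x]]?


[x^4] = sum a_i*b_j, i+j=4
  7*-9=-63
  4*-6=-24
  2*6=12
Sum=-75


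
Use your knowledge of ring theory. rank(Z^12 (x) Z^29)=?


rank(M(x)N) = rank(M)*rank(N)
12*29 = 348


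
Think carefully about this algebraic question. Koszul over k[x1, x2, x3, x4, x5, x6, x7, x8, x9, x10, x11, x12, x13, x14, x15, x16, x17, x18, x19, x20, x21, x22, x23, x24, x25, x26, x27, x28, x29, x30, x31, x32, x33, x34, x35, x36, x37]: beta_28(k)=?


C(n,i)=C(37,28)=124403620


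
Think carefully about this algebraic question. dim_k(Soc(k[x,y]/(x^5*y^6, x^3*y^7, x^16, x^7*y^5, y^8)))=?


Socle = ann(m) = span of standard monomials u with x*u, y*u in I (staircase corners).
Minimal generators: x^16, x^7*y^5, x^5*y^6, x^3*y^7, y^8
Corners: x^2y^7, x^4y^6, x^6y^5, x^15y^4
Socle dim=4


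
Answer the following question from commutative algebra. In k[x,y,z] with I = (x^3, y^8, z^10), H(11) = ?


Need i<3, j<8, k<10 with i+j+k=11.
For each i, j ranges over max(0,11-i-9)..min(7,11-i):
  i=0: j in [2,7] -> 6
  i=1: j in [1,7] -> 7
  i=2: j in [0,7] -> 8
H(11) = 6+7+8 = 21


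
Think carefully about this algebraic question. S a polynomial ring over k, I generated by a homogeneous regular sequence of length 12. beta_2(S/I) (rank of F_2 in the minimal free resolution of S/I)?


Regular sequence => Koszul complex is the minimal free resolution.
Syz_1 minimally generated by Koszul relations f_i*e_j - f_j*e_i (i<j): mu(Syz_1) = beta_2 = C(m,2) = m(m-1)/2
m=12
12*11/2 = 66


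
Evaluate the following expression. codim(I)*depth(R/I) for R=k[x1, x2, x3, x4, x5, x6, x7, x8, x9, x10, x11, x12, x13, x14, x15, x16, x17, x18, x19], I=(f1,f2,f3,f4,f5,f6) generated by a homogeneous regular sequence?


codim=6, depth=dim(R/I)=19-6=13
Product=6*13=78


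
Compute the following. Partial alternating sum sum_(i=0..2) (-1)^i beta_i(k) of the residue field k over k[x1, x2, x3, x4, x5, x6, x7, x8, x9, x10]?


Koszul resolution: beta_i(k)=C(n,i), n=10
sum_(i=0..p) (-1)^i C(n,i) = (-1)^p C(n-1,p)
(-1)^2*C(9,2) = (-1)^2*36 = 36


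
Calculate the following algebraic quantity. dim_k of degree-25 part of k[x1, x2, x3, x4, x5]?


C(d+n-1,n-1)=C(29,4)=23751


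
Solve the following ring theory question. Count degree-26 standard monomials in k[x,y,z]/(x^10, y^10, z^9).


Need i<10, j<10, k<9 with i+j+k=26.
For each i, j ranges over max(0,26-i-8)..min(9,26-i):
  i=0: j in [18,9] -> 0
  i=1: j in [17,9] -> 0
  i=2: j in [16,9] -> 0
  i=3: j in [15,9] -> 0
  i=4: j in [14,9] -> 0
  i=5: j in [13,9] -> 0
  i=6: j in [12,9] -> 0
  i=7: j in [11,9] -> 0
  i=8: j in [10,9] -> 0
  i=9: j in [9,9] -> 1
H(26) = 0+0+0+0+0+0+0+0+0+1 = 1


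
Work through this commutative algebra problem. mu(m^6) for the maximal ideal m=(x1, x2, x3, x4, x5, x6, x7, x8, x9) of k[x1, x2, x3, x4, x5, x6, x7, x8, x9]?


Graded Nakayama: mu(m^d) = dim_k (m^d/m^(d+1)) = #degree-6 monomials in 9 vars
C(n+d-1,d)=C(14,6)=3003


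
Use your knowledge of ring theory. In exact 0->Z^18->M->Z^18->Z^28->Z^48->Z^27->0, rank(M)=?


Alt sum=0:
(-1)^0*18 + (-1)^1*? + (-1)^2*18 + (-1)^3*28 + (-1)^4*48 + (-1)^5*27=0
rank(M)=29


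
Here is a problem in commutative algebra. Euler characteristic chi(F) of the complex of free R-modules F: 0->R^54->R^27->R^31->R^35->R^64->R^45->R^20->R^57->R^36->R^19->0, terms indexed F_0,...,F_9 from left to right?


chi = sum (-1)^i * rank:
(-1)^0*54=54
(-1)^1*27=-27
(-1)^2*31=31
(-1)^3*35=-35
(-1)^4*64=64
(-1)^5*45=-45
(-1)^6*20=20
(-1)^7*57=-57
(-1)^8*36=36
(-1)^9*19=-19
chi=22


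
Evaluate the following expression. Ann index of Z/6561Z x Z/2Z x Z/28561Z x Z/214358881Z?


Exponent = lcm of the cyclic orders; pairwise coprime => product.
3^8*2^1*13^4*11^8=6561*2*28561*214358881=80336873091162402


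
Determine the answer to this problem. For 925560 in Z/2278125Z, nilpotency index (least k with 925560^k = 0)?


925560^k mod 2278125:
k=1: 925560
k=2: 2022975
k=3: 637875
k=4: 1822500
k=5: 0
First zero at k = 5


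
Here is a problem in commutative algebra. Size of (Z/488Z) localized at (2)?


2-primary part: 488=2^3*61
Size=2^3=8


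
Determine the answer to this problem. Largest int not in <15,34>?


gcd(15,34)=1 => F=ab-a-b=15*34-15-34=510-49=461


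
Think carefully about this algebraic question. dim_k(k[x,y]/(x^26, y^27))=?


Basis: x^i*y^j, i<26, j<27
26*27=702


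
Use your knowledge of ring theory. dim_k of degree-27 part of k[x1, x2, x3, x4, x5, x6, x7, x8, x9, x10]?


C(d+n-1,n-1)=C(36,9)=94143280


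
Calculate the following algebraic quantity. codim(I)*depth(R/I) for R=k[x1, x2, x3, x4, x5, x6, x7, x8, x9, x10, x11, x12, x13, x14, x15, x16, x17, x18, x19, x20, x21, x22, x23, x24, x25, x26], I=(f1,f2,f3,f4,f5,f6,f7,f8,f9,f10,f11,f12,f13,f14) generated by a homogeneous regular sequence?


codim=14, depth=dim(R/I)=26-14=12
Product=14*12=168


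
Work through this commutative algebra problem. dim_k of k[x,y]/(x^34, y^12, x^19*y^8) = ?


k[x,y]/I, I = (x^34, y^12, x^19*y^8)
Rect: 34x12=408. Corner: (34-19)x(12-8)=60.
dim = 408-60 = 348


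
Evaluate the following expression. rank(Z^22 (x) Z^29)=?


rank(M(x)N) = rank(M)*rank(N)
22*29 = 638


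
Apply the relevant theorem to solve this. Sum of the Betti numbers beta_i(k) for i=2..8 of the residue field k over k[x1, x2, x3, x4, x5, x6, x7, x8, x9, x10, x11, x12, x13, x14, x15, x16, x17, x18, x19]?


Koszul resolution: beta_i(k)=C(n,i), n=19
C(19,2)=171, C(19,3)=969, C(19,4)=3876, C(19,5)=11628, C(19,6)=27132, C(19,7)=50388, C(19,8)=75582
Sum=169746


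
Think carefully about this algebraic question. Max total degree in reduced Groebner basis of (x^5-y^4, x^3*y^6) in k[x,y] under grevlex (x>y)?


LT(f1)=x^5, LT(f2)=x^3y^6, lcm=x^5y^6
S(f1,f2) = y^6*f1 - x^2*f2 = -y^10
Reduced GB = {f1, f2, y^10}; degrees 5, 9, 10
Max = 10


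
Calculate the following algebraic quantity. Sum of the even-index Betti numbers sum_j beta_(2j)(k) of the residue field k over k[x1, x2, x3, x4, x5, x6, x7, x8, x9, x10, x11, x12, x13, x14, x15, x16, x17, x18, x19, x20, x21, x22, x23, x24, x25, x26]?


Koszul resolution: beta_i(k)=C(n,i), n=26
sum_even C(26,i) = 2^(n-1) = 2^25 = 33554432


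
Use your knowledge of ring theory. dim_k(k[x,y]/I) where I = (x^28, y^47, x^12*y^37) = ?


k[x,y]/I, I = (x^28, y^47, x^12*y^37)
Rect: 28x47=1316. Corner: (28-12)x(47-37)=160.
dim = 1316-160 = 1156


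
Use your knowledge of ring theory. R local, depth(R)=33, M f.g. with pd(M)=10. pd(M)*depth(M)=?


pd+depth=33
depth=33-10=23
pd*depth=10*23=230


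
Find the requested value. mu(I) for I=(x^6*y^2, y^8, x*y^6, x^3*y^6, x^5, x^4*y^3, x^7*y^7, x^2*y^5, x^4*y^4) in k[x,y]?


Remove redundant (divisible by others).
x^7*y^7 redundant.
x^3*y^6 redundant.
x^4*y^4 redundant.
x^6*y^2 redundant.
Min: x^5, x^4*y^3, x^2*y^5, x*y^6, y^8
Count=5


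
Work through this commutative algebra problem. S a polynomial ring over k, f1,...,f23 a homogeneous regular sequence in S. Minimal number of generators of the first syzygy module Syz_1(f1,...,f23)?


Regular sequence => Koszul complex is the minimal free resolution.
Syz_1 minimally generated by Koszul relations f_i*e_j - f_j*e_i (i<j): mu(Syz_1) = beta_2 = C(m,2) = m(m-1)/2
m=23
23*22/2 = 253


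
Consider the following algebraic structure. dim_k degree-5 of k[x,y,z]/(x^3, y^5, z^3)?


Need i<3, j<5, k<3 with i+j+k=5.
For each i, j ranges over max(0,5-i-2)..min(4,5-i):
  i=0: j in [3,4] -> 2
  i=1: j in [2,4] -> 3
  i=2: j in [1,3] -> 3
H(5) = 2+3+3 = 8


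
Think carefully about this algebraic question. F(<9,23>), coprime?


gcd(9,23)=1 => F=ab-a-b=9*23-9-23=207-32=175


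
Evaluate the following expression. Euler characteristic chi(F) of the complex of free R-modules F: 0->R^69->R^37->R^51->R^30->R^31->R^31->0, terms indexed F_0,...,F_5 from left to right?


chi = sum (-1)^i * rank:
(-1)^0*69=69
(-1)^1*37=-37
(-1)^2*51=51
(-1)^3*30=-30
(-1)^4*31=31
(-1)^5*31=-31
chi=53


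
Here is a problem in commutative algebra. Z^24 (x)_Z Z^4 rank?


rank(M(x)N) = rank(M)*rank(N)
24*4 = 96


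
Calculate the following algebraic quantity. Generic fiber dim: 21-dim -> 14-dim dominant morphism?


dim(fiber)=dim(X)-dim(Y)=21-14=7


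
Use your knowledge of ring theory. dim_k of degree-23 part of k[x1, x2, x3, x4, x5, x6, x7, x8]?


C(d+n-1,n-1)=C(30,7)=2035800


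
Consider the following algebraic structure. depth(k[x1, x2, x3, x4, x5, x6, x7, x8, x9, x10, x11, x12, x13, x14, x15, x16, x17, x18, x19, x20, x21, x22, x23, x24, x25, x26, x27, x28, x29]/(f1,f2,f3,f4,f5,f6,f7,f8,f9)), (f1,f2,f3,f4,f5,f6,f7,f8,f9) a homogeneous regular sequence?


depth(R)=29
depth(R/I)=29-9=20


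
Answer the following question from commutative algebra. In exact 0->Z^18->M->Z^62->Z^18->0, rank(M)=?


Alt sum=0:
(-1)^0*18 + (-1)^1*? + (-1)^2*62 + (-1)^3*18=0
rank(M)=62


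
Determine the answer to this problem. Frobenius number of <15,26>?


gcd(15,26)=1 => F=ab-a-b=15*26-15-26=390-41=349


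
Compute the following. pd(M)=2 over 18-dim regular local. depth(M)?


pd+depth=depth(R)=18
depth=18-2=16


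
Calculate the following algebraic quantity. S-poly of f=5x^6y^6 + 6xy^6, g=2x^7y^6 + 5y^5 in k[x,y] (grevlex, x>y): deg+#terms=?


LT(f)=5x^6y^6, LT(g)=2x^7y^6
lcm(LM)=x^7y^6
S(f,g) (scaled by 10 to clear denominators) = 2x*f - 5*g = 12x^2y^6 - 25y^5
2 terms, deg 8.
8+2=10


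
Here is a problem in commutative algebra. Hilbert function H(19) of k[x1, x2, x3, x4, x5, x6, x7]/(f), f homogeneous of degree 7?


C(25,6)-C(18,6)=177100-18564=158536


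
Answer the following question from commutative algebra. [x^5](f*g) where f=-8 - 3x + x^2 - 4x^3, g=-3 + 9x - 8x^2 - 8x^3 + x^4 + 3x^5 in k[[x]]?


[x^5] = sum a_i*b_j, i+j=5
  -8*3=-24
  -3*1=-3
  1*-8=-8
  -4*-8=32
Sum=-3


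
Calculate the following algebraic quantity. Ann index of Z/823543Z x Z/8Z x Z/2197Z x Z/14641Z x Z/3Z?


Exponent = lcm of the cyclic orders; pairwise coprime => product.
7^7*2^3*13^3*11^4*3^1=823543*8*2197*14641*3=635767494225864


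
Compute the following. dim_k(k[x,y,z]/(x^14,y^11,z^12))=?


Basis: x^iy^jz^k, i<14,j<11,k<12
14*11*12=1848


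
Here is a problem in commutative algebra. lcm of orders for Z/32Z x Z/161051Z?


Exponent = lcm of the cyclic orders; pairwise coprime => product.
2^5*11^5=32*161051=5153632


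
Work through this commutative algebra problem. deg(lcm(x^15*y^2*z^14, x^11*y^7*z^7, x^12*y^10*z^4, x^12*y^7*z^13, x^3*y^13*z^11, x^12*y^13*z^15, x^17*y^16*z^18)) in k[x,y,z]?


lcm = componentwise max:
x: max(15,11,12,12,3,12,17)=17
y: max(2,7,10,7,13,13,16)=16
z: max(14,7,4,13,11,15,18)=18
Total=17+16+18=51


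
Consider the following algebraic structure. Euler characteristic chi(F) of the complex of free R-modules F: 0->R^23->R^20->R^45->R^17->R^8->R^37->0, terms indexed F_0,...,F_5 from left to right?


chi = sum (-1)^i * rank:
(-1)^0*23=23
(-1)^1*20=-20
(-1)^2*45=45
(-1)^3*17=-17
(-1)^4*8=8
(-1)^5*37=-37
chi=2


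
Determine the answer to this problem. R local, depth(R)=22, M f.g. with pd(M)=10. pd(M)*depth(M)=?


pd+depth=22
depth=22-10=12
pd*depth=10*12=120


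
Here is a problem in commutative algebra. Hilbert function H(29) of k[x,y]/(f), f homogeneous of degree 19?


H(t)=d for t>=d-1.
d=19, t=29
H(29)=19


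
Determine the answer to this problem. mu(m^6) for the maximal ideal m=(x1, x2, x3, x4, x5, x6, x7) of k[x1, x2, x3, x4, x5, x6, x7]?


Graded Nakayama: mu(m^d) = dim_k (m^d/m^(d+1)) = #degree-6 monomials in 7 vars
C(n+d-1,d)=C(12,6)=924


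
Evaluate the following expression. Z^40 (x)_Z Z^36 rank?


rank(M(x)N) = rank(M)*rank(N)
40*36 = 1440


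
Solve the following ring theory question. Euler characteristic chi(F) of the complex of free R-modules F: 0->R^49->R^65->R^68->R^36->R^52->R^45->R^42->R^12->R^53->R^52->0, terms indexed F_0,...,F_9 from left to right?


chi = sum (-1)^i * rank:
(-1)^0*49=49
(-1)^1*65=-65
(-1)^2*68=68
(-1)^3*36=-36
(-1)^4*52=52
(-1)^5*45=-45
(-1)^6*42=42
(-1)^7*12=-12
(-1)^8*53=53
(-1)^9*52=-52
chi=54


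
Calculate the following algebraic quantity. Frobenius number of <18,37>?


gcd(18,37)=1 => F=ab-a-b=18*37-18-37=666-55=611


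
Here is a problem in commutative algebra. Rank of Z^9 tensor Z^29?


rank(M(x)N) = rank(M)*rank(N)
9*29 = 261


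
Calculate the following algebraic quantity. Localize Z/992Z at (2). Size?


2-primary part: 992=2^5*31
Size=2^5=32


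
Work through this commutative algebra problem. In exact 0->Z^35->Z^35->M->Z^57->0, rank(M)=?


Alt sum=0:
(-1)^0*35 + (-1)^1*35 + (-1)^2*? + (-1)^3*57=0
rank(M)=57


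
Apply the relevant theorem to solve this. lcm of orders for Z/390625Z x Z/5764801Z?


Exponent = lcm of the cyclic orders; pairwise coprime => product.
5^8*7^8=390625*5764801=2251875390625


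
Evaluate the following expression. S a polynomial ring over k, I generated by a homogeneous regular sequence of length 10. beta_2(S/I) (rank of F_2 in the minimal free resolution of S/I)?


Regular sequence => Koszul complex is the minimal free resolution.
Syz_1 minimally generated by Koszul relations f_i*e_j - f_j*e_i (i<j): mu(Syz_1) = beta_2 = C(m,2) = m(m-1)/2
m=10
10*9/2 = 45


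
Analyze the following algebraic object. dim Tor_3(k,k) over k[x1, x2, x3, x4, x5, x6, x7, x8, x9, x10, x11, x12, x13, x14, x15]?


Koszul: C(n,i)=C(15,3)=455


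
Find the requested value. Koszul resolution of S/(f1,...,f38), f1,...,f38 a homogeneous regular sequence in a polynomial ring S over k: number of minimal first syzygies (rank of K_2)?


Regular sequence => Koszul complex is the minimal free resolution.
Syz_1 minimally generated by Koszul relations f_i*e_j - f_j*e_i (i<j): mu(Syz_1) = beta_2 = C(m,2) = m(m-1)/2
m=38
38*37/2 = 703


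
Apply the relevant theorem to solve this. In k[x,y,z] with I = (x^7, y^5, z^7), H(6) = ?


Need i<7, j<5, k<7 with i+j+k=6.
For each i, j ranges over max(0,6-i-6)..min(4,6-i):
  i=0: j in [0,4] -> 5
  i=1: j in [0,4] -> 5
  i=2: j in [0,4] -> 5
  i=3: j in [0,3] -> 4
  i=4: j in [0,2] -> 3
  i=5: j in [0,1] -> 2
  i=6: j in [0,0] -> 1
H(6) = 5+5+5+4+3+2+1 = 25


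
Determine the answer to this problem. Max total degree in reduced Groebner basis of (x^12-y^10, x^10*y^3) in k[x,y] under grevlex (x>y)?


LT(f1)=x^12, LT(f2)=x^10y^3, lcm=x^12y^3
S(f1,f2) = y^3*f1 - x^2*f2 = -y^13
Reduced GB = {f1, f2, y^13}; degrees 12, 13, 13
Max = 13


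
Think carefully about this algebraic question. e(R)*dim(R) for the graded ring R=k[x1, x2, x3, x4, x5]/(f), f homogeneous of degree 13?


e(R)=deg(f)=13, dim(R)=5-1=4
e*dim=13*4=52


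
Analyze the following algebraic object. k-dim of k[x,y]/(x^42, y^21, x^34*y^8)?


k[x,y]/I, I = (x^42, y^21, x^34*y^8)
Rect: 42x21=882. Corner: (42-34)x(21-8)=104.
dim = 882-104 = 778


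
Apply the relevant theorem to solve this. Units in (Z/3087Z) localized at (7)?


Local ring = Z/343Z.
phi(343) = 7^2*(7-1) = 294


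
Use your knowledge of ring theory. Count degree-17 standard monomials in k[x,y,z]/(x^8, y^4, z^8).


Need i<8, j<4, k<8 with i+j+k=17.
For each i, j ranges over max(0,17-i-7)..min(3,17-i):
  i=0: j in [10,3] -> 0
  i=1: j in [9,3] -> 0
  i=2: j in [8,3] -> 0
  i=3: j in [7,3] -> 0
  i=4: j in [6,3] -> 0
  i=5: j in [5,3] -> 0
  i=6: j in [4,3] -> 0
  i=7: j in [3,3] -> 1
H(17) = 0+0+0+0+0+0+0+1 = 1


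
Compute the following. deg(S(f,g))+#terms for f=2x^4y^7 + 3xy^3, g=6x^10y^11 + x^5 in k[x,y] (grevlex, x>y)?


LT(f)=2x^4y^7, LT(g)=6x^10y^11
lcm(LM)=x^10y^11
S(f,g) (scaled by 12 to clear denominators) = 6x^6y^4*f - 2*g = 18x^7y^7 - 2x^5
2 terms, deg 14.
14+2=16


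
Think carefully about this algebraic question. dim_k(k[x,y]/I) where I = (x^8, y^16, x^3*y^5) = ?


k[x,y]/I, I = (x^8, y^16, x^3*y^5)
Rect: 8x16=128. Corner: (8-3)x(16-5)=55.
dim = 128-55 = 73


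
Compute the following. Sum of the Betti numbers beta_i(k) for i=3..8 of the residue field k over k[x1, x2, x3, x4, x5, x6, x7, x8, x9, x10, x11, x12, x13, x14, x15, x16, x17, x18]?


Koszul resolution: beta_i(k)=C(n,i), n=18
C(18,3)=816, C(18,4)=3060, C(18,5)=8568, C(18,6)=18564, C(18,7)=31824, C(18,8)=43758
Sum=106590


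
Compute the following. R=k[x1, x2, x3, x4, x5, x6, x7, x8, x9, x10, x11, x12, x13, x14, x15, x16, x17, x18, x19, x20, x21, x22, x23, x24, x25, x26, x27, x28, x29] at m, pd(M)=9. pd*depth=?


pd+depth=29
depth=29-9=20
pd*depth=9*20=180


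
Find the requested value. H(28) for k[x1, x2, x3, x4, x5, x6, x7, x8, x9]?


C(d+n-1,n-1)=C(36,8)=30260340


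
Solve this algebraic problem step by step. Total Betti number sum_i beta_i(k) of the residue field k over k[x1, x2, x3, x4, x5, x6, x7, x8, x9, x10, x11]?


Koszul resolution: beta_i(k)=C(n,i), n=11
sum_i C(11,i) = 2^11 = 2048


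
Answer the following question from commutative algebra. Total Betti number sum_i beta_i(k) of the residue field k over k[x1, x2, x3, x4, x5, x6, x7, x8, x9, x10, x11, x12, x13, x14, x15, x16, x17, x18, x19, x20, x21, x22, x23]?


Koszul resolution: beta_i(k)=C(n,i), n=23
sum_i C(23,i) = 2^23 = 8388608


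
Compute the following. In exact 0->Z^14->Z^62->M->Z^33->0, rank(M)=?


Alt sum=0:
(-1)^0*14 + (-1)^1*62 + (-1)^2*? + (-1)^3*33=0
rank(M)=81


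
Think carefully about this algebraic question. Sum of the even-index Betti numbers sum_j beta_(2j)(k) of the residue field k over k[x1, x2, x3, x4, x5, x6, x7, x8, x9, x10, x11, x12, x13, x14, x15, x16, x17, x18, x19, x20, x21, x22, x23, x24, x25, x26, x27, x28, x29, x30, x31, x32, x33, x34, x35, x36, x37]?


Koszul resolution: beta_i(k)=C(n,i), n=37
sum_even C(37,i) = 2^(n-1) = 2^36 = 68719476736


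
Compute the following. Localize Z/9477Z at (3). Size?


3-primary part: 9477=3^6*13
Size=3^6=729


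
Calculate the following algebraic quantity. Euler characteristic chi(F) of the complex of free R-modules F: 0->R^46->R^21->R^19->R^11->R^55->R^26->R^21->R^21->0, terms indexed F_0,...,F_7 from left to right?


chi = sum (-1)^i * rank:
(-1)^0*46=46
(-1)^1*21=-21
(-1)^2*19=19
(-1)^3*11=-11
(-1)^4*55=55
(-1)^5*26=-26
(-1)^6*21=21
(-1)^7*21=-21
chi=62


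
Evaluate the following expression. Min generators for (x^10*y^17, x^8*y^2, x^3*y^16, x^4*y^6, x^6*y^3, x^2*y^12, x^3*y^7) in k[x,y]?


Remove redundant (divisible by others).
x^3*y^16 redundant.
x^10*y^17 redundant.
Min: x^8*y^2, x^6*y^3, x^4*y^6, x^3*y^7, x^2*y^12
Count=5


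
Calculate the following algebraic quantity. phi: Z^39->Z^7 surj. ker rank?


rank(ker) = 39-7 = 32


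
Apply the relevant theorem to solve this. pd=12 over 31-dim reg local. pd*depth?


pd+depth=31
depth=31-12=19
pd*depth=12*19=228


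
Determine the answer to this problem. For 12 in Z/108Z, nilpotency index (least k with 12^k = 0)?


12^k mod 108:
k=1: 12
k=2: 36
k=3: 0
First zero at k = 3


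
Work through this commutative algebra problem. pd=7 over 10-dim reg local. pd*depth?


pd+depth=10
depth=10-7=3
pd*depth=7*3=21


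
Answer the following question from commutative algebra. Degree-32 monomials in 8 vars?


C(d+n-1,n-1)=C(39,7)=15380937


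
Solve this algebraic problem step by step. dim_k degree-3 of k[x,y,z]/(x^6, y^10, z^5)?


Need i<6, j<10, k<5 with i+j+k=3.
For each i, j ranges over max(0,3-i-4)..min(9,3-i):
  i=0: j in [0,3] -> 4
  i=1: j in [0,2] -> 3
  i=2: j in [0,1] -> 2
  i=3: j in [0,0] -> 1
H(3) = 4+3+2+1 = 10


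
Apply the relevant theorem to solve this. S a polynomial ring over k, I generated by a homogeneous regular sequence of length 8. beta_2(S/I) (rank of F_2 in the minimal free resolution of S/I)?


Regular sequence => Koszul complex is the minimal free resolution.
Syz_1 minimally generated by Koszul relations f_i*e_j - f_j*e_i (i<j): mu(Syz_1) = beta_2 = C(m,2) = m(m-1)/2
m=8
8*7/2 = 28


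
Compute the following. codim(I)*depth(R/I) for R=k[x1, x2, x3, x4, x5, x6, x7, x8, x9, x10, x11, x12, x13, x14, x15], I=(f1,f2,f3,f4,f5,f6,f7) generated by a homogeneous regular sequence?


codim=7, depth=dim(R/I)=15-7=8
Product=7*8=56


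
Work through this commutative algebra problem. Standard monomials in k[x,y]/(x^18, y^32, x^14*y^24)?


k[x,y]/I, I = (x^18, y^32, x^14*y^24)
Rect: 18x32=576. Corner: (18-14)x(32-24)=32.
dim = 576-32 = 544


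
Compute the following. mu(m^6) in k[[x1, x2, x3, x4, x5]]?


C(n+d-1,d)=C(10,6)=210


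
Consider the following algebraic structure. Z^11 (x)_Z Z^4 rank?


rank(M(x)N) = rank(M)*rank(N)
11*4 = 44


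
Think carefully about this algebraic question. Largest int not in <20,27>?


gcd(20,27)=1 => F=ab-a-b=20*27-20-27=540-47=493


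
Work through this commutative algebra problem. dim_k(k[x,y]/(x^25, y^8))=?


Basis: x^i*y^j, i<25, j<8
25*8=200


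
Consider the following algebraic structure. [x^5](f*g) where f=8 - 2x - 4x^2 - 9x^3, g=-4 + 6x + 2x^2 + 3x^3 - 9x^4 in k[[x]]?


[x^5] = sum a_i*b_j, i+j=5
  -2*-9=18
  -4*3=-12
  -9*2=-18
Sum=-12


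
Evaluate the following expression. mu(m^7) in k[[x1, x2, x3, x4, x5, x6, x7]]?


C(n+d-1,d)=C(13,7)=1716


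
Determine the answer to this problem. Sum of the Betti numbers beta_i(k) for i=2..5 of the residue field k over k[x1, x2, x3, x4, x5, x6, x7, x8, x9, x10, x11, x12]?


Koszul resolution: beta_i(k)=C(n,i), n=12
C(12,2)=66, C(12,3)=220, C(12,4)=495, C(12,5)=792
Sum=1573


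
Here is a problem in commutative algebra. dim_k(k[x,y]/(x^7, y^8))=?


Basis: x^i*y^j, i<7, j<8
7*8=56


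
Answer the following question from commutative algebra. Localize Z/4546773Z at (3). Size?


3-primary part: 4546773=3^10*77
Size=3^10=59049


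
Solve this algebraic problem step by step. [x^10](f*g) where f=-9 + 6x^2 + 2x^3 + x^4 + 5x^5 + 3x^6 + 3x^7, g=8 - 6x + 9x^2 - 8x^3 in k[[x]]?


[x^10] = sum a_i*b_j, i+j=10
  3*-8=-24
Sum=-24


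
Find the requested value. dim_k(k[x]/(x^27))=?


Basis: 1,x,...,x^26
dim=27


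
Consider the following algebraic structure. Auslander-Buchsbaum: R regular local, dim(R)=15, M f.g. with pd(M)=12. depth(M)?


pd+depth=depth(R)=15
depth=15-12=3


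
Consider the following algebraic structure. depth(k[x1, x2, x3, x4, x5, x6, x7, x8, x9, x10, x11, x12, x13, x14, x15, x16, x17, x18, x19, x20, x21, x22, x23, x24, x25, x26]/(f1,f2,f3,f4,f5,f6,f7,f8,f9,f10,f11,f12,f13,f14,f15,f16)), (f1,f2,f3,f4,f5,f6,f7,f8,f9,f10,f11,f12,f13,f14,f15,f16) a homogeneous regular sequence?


depth(R)=26
depth(R/I)=26-16=10


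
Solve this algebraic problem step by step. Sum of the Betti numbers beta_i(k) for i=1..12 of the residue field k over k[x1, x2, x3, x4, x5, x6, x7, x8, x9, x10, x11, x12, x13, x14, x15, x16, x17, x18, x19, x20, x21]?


Koszul resolution: beta_i(k)=C(n,i), n=21
C(21,1)=21, C(21,2)=210, C(21,3)=1330, C(21,4)=5985, C(21,5)=20349, C(21,6)=54264, C(21,7)=116280, C(21,8)=203490, C(21,9)=293930, C(21,10)=352716, C(21,11)=352716, C(21,12)=293930
Sum=1695221


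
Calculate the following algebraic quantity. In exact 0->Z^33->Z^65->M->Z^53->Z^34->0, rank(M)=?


Alt sum=0:
(-1)^0*33 + (-1)^1*65 + (-1)^2*? + (-1)^3*53 + (-1)^4*34=0
rank(M)=51


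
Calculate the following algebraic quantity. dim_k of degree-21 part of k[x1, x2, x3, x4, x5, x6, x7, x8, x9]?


C(d+n-1,n-1)=C(29,8)=4292145


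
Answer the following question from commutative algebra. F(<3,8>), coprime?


gcd(3,8)=1 => F=ab-a-b=3*8-3-8=24-11=13


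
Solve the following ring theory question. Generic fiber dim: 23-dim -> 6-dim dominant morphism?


dim(fiber)=dim(X)-dim(Y)=23-6=17


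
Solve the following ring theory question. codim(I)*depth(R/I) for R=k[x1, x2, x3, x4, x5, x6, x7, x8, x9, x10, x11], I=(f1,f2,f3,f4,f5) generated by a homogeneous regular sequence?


codim=5, depth=dim(R/I)=11-5=6
Product=5*6=30


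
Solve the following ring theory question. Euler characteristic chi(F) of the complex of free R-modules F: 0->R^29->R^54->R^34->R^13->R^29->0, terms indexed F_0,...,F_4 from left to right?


chi = sum (-1)^i * rank:
(-1)^0*29=29
(-1)^1*54=-54
(-1)^2*34=34
(-1)^3*13=-13
(-1)^4*29=29
chi=25


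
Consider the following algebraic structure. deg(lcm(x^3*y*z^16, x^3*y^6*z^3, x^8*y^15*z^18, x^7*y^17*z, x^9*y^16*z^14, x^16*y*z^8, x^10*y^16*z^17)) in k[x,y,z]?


lcm = componentwise max:
x: max(3,3,8,7,9,16,10)=16
y: max(1,6,15,17,16,1,16)=17
z: max(16,3,18,1,14,8,17)=18
Total=16+17+18=51


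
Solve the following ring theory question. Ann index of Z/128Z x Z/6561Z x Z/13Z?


Exponent = lcm of the cyclic orders; pairwise coprime => product.
2^7*3^8*13^1=128*6561*13=10917504


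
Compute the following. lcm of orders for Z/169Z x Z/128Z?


Exponent = lcm of the cyclic orders; pairwise coprime => product.
13^2*2^7=169*128=21632


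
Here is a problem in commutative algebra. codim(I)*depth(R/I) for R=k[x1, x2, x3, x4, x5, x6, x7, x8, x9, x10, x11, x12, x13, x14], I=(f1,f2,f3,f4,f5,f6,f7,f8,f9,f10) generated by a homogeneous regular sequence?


codim=10, depth=dim(R/I)=14-10=4
Product=10*4=40


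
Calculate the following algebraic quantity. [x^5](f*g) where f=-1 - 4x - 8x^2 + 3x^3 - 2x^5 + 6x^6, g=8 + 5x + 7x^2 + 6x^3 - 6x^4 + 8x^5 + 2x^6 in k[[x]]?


[x^5] = sum a_i*b_j, i+j=5
  -1*8=-8
  -4*-6=24
  -8*6=-48
  3*7=21
  -2*8=-16
Sum=-27


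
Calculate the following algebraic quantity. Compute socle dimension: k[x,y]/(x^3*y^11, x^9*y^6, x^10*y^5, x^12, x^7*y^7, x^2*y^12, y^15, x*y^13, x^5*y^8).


Socle = ann(m) = span of standard monomials u with x*u, y*u in I (staircase corners).
Minimal generators: x^12, x^10*y^5, x^9*y^6, x^7*y^7, x^5*y^8, x^3*y^11, x^2*y^12, x*y^13, y^15
Corners: y^14, xy^12, x^2y^11, x^4y^10, x^6y^7, x^8y^6, x^9y^5, x^11y^4
Socle dim=8


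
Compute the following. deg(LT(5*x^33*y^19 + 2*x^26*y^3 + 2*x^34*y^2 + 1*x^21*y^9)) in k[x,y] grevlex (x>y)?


LT: 5*x^33*y^19
deg_x=33, deg_y=19
Total=33+19=52


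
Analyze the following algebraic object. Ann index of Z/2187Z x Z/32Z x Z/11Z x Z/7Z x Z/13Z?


Exponent = lcm of the cyclic orders; pairwise coprime => product.
3^7*2^5*11^1*7^1*13^1=2187*32*11*7*13=70053984


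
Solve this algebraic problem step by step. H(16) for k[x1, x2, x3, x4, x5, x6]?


C(d+n-1,n-1)=C(21,5)=20349


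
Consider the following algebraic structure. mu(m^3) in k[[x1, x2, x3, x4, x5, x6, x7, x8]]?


C(n+d-1,d)=C(10,3)=120


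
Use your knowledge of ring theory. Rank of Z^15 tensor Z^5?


rank(M(x)N) = rank(M)*rank(N)
15*5 = 75


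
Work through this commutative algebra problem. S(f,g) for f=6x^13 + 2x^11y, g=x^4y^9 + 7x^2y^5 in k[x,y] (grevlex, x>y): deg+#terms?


LT(f)=6x^13, LT(g)=x^4y^9
lcm(LM)=x^13y^9
S(f,g) (scaled by 6 to clear denominators) = y^9*f - 6x^9*g = 2x^11y^10 - 42x^11y^5
2 terms, deg 21.
21+2=23


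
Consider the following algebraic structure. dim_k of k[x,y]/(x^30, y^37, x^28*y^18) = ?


k[x,y]/I, I = (x^30, y^37, x^28*y^18)
Rect: 30x37=1110. Corner: (30-28)x(37-18)=38.
dim = 1110-38 = 1072


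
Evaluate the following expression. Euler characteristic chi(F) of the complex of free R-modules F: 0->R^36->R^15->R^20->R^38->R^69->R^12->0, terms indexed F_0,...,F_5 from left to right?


chi = sum (-1)^i * rank:
(-1)^0*36=36
(-1)^1*15=-15
(-1)^2*20=20
(-1)^3*38=-38
(-1)^4*69=69
(-1)^5*12=-12
chi=60


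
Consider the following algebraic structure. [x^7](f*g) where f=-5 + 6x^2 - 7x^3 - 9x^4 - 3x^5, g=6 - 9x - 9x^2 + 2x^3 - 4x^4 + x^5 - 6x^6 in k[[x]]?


[x^7] = sum a_i*b_j, i+j=7
  6*1=6
  -7*-4=28
  -9*2=-18
  -3*-9=27
Sum=43


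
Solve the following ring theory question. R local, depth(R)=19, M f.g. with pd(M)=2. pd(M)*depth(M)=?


pd+depth=19
depth=19-2=17
pd*depth=2*17=34


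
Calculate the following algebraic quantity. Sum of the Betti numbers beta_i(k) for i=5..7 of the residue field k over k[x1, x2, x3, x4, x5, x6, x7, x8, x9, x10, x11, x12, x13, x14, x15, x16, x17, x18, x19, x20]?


Koszul resolution: beta_i(k)=C(n,i), n=20
C(20,5)=15504, C(20,6)=38760, C(20,7)=77520
Sum=131784


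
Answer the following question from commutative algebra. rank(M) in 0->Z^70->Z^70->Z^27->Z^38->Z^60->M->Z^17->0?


Alt sum=0:
(-1)^0*70 + (-1)^1*70 + (-1)^2*27 + (-1)^3*38 + (-1)^4*60 + (-1)^5*? + (-1)^6*17=0
rank(M)=66


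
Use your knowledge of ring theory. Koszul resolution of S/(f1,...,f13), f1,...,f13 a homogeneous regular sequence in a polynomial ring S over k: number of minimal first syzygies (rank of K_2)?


Regular sequence => Koszul complex is the minimal free resolution.
Syz_1 minimally generated by Koszul relations f_i*e_j - f_j*e_i (i<j): mu(Syz_1) = beta_2 = C(m,2) = m(m-1)/2
m=13
13*12/2 = 78


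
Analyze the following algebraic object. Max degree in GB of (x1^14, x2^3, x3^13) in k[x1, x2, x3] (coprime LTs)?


Pure powers, coprime LTs => already GB.
Degrees: 14, 3, 13
Max=14


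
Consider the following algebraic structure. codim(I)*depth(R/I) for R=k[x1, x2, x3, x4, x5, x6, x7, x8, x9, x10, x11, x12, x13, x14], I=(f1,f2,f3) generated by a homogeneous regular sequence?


codim=3, depth=dim(R/I)=14-3=11
Product=3*11=33


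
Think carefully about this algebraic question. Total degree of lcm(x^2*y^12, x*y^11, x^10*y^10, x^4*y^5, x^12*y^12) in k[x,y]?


lcm = componentwise max:
x: max(2,1,10,4,12)=12
y: max(12,11,10,5,12)=12
Total=12+12=24


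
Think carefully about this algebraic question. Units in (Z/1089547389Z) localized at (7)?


Local ring = Z/40353607Z.
phi(40353607) = 7^8*(7-1) = 34588806


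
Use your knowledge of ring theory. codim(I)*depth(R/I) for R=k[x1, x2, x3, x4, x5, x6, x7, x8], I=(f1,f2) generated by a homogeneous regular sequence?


codim=2, depth=dim(R/I)=8-2=6
Product=2*6=12


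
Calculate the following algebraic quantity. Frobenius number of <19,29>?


gcd(19,29)=1 => F=ab-a-b=19*29-19-29=551-48=503


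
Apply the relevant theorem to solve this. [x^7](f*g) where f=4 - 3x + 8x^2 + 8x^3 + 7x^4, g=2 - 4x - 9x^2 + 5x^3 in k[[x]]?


[x^7] = sum a_i*b_j, i+j=7
  7*5=35
Sum=35


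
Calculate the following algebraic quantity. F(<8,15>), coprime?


gcd(8,15)=1 => F=ab-a-b=8*15-8-15=120-23=97


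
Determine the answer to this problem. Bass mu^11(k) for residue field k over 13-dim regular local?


C(n,i)=C(13,11)=78


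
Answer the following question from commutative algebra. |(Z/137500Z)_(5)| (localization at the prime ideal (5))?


5-primary part: 137500=5^5*44
Size=5^5=3125


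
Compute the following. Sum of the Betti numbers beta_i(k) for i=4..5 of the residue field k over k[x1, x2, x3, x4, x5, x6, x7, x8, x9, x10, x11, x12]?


Koszul resolution: beta_i(k)=C(n,i), n=12
C(12,4)=495, C(12,5)=792
Sum=1287


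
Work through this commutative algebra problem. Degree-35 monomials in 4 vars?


C(d+n-1,n-1)=C(38,3)=8436


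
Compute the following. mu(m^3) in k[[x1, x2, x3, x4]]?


C(n+d-1,d)=C(6,3)=20


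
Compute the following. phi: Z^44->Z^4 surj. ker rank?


rank(ker) = 44-4 = 40


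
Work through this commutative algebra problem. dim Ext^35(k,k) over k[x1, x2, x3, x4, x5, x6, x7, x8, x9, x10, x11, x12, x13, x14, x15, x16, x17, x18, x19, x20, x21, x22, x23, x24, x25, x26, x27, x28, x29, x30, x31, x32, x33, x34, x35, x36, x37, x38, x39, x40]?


C(n,i)=C(40,35)=658008


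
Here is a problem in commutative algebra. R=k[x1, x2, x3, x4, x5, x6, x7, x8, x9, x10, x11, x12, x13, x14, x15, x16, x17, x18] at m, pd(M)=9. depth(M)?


pd+depth=depth(R)=18
depth=18-9=9


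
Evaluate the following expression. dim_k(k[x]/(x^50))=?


Basis: 1,x,...,x^49
dim=50


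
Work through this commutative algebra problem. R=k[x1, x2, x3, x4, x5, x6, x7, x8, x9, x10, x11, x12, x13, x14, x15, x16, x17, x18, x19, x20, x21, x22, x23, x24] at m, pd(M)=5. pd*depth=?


pd+depth=24
depth=24-5=19
pd*depth=5*19=95


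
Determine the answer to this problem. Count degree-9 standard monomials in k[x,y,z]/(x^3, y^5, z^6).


Need i<3, j<5, k<6 with i+j+k=9.
For each i, j ranges over max(0,9-i-5)..min(4,9-i):
  i=0: j in [4,4] -> 1
  i=1: j in [3,4] -> 2
  i=2: j in [2,4] -> 3
H(9) = 1+2+3 = 6


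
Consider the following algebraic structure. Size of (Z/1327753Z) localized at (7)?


7-primary part: 1327753=7^5*79
Size=7^5=16807


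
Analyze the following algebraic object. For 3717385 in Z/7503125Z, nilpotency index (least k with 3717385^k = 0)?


3717385^k mod 7503125:
k=1: 3717385
k=2: 3241350
k=3: 2401000
k=4: 1500625
k=5: 0
First zero at k = 5


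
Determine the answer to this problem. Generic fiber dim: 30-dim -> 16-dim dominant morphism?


dim(fiber)=dim(X)-dim(Y)=30-16=14


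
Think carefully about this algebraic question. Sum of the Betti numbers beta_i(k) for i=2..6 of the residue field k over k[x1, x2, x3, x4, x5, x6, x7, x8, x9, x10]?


Koszul resolution: beta_i(k)=C(n,i), n=10
C(10,2)=45, C(10,3)=120, C(10,4)=210, C(10,5)=252, C(10,6)=210
Sum=837


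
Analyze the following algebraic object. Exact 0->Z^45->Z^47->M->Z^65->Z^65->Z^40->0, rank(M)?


Alt sum=0:
(-1)^0*45 + (-1)^1*47 + (-1)^2*? + (-1)^3*65 + (-1)^4*65 + (-1)^5*40=0
rank(M)=42


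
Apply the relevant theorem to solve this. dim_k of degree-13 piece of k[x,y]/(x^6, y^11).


k[x,y], I = (x^6, y^11), d = 13
Need i < 6 and d-i < 11.
Range: 3 <= i <= 5.
H(13) = 3


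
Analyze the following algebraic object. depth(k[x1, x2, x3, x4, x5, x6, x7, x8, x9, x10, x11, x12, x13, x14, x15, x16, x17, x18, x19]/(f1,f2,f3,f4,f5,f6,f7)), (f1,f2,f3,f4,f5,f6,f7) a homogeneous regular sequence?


depth(R)=19
depth(R/I)=19-7=12


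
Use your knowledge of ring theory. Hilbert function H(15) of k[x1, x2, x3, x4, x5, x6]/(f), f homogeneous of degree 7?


C(20,5)-C(13,5)=15504-1287=14217


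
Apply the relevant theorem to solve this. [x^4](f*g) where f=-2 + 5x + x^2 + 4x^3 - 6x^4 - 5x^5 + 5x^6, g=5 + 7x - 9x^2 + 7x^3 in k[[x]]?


[x^4] = sum a_i*b_j, i+j=4
  5*7=35
  1*-9=-9
  4*7=28
  -6*5=-30
Sum=24


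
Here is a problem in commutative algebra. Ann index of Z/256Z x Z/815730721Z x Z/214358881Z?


Exponent = lcm of the cyclic orders; pairwise coprime => product.
2^8*13^8*11^8=256*815730721*214358881=44763935885026099456


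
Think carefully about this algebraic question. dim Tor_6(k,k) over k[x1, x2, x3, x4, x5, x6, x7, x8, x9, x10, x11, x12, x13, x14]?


Koszul: C(n,i)=C(14,6)=3003


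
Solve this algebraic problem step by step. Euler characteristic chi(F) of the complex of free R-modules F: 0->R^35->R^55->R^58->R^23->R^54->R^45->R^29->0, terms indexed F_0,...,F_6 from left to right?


chi = sum (-1)^i * rank:
(-1)^0*35=35
(-1)^1*55=-55
(-1)^2*58=58
(-1)^3*23=-23
(-1)^4*54=54
(-1)^5*45=-45
(-1)^6*29=29
chi=53


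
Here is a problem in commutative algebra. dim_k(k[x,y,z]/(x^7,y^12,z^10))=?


Basis: x^iy^jz^k, i<7,j<12,k<10
7*12*10=840


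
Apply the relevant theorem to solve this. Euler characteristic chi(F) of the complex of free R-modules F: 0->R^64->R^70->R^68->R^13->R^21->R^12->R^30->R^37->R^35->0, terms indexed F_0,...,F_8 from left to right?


chi = sum (-1)^i * rank:
(-1)^0*64=64
(-1)^1*70=-70
(-1)^2*68=68
(-1)^3*13=-13
(-1)^4*21=21
(-1)^5*12=-12
(-1)^6*30=30
(-1)^7*37=-37
(-1)^8*35=35
chi=86


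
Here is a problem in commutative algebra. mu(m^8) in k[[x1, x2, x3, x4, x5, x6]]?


C(n+d-1,d)=C(13,8)=1287


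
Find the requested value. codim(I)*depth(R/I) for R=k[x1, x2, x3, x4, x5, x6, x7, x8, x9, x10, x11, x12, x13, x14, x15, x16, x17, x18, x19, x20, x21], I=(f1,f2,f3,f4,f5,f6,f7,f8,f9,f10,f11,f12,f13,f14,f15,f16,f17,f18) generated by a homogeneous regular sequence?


codim=18, depth=dim(R/I)=21-18=3
Product=18*3=54


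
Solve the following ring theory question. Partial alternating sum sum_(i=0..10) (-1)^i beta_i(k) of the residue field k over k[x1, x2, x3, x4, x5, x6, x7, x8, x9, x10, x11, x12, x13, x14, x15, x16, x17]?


Koszul resolution: beta_i(k)=C(n,i), n=17
sum_(i=0..p) (-1)^i C(n,i) = (-1)^p C(n-1,p)
(-1)^10*C(16,10) = (-1)^10*8008 = 8008


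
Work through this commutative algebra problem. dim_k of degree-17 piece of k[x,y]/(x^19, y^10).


k[x,y], I = (x^19, y^10), d = 17
Need i < 19 and d-i < 10.
Range: 8 <= i <= 17.
H(17) = 10


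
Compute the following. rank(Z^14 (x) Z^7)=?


rank(M(x)N) = rank(M)*rank(N)
14*7 = 98


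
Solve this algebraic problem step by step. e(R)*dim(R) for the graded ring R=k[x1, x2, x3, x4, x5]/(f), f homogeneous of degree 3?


e(R)=deg(f)=3, dim(R)=5-1=4
e*dim=3*4=12


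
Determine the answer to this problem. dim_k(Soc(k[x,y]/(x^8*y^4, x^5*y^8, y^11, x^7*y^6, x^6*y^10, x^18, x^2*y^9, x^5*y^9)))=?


Socle = ann(m) = span of standard monomials u with x*u, y*u in I (staircase corners).
Redundant generators: x^5*y^9, x^6*y^10
Minimal generators: x^18, x^8*y^4, x^7*y^6, x^5*y^8, x^2*y^9, y^11
Corners: xy^10, x^4y^8, x^6y^7, x^7y^5, x^17y^3
Socle dim=5


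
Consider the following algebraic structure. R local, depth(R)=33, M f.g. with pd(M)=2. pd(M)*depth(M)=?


pd+depth=33
depth=33-2=31
pd*depth=2*31=62


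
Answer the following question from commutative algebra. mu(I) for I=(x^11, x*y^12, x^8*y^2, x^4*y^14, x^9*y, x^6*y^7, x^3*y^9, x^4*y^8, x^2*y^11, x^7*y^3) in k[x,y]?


Remove redundant (divisible by others).
x^4*y^14 redundant.
Min: x^11, x^9*y, x^8*y^2, x^7*y^3, x^6*y^7, x^4*y^8, x^3*y^9, x^2*y^11, x*y^12
Count=9


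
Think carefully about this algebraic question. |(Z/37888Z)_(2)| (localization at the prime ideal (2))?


2-primary part: 37888=2^10*37
Size=2^10=1024


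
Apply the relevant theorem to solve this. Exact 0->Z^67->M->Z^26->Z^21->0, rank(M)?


Alt sum=0:
(-1)^0*67 + (-1)^1*? + (-1)^2*26 + (-1)^3*21=0
rank(M)=72


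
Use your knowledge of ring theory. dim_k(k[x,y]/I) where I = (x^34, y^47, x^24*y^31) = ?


k[x,y]/I, I = (x^34, y^47, x^24*y^31)
Rect: 34x47=1598. Corner: (34-24)x(47-31)=160.
dim = 1598-160 = 1438


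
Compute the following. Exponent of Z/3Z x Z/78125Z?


Exponent = lcm of the cyclic orders; pairwise coprime => product.
3^1*5^7=3*78125=234375


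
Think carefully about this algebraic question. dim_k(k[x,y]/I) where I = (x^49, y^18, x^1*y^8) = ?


k[x,y]/I, I = (x^49, y^18, x^1*y^8)
Rect: 49x18=882. Corner: (49-1)x(18-8)=480.
dim = 882-480 = 402


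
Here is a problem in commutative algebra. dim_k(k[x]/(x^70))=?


Basis: 1,x,...,x^69
dim=70


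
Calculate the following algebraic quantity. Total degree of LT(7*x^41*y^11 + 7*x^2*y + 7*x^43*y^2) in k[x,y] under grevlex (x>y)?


LT: 7*x^41*y^11
deg_x=41, deg_y=11
Total=41+11=52


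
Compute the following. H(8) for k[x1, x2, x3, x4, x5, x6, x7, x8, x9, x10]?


C(d+n-1,n-1)=C(17,9)=24310


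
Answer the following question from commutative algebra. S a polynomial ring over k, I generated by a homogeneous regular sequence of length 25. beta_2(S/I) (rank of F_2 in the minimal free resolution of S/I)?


Regular sequence => Koszul complex is the minimal free resolution.
Syz_1 minimally generated by Koszul relations f_i*e_j - f_j*e_i (i<j): mu(Syz_1) = beta_2 = C(m,2) = m(m-1)/2
m=25
25*24/2 = 300


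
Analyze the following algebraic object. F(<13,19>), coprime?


gcd(13,19)=1 => F=ab-a-b=13*19-13-19=247-32=215


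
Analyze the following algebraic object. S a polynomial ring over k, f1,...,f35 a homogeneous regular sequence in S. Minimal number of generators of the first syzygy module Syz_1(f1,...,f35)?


Regular sequence => Koszul complex is the minimal free resolution.
Syz_1 minimally generated by Koszul relations f_i*e_j - f_j*e_i (i<j): mu(Syz_1) = beta_2 = C(m,2) = m(m-1)/2
m=35
35*34/2 = 595
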